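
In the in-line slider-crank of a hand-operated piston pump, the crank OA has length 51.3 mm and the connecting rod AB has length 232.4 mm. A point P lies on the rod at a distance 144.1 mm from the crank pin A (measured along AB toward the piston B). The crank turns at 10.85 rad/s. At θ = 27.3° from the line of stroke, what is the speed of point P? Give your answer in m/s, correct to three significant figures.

ω = 10.85 rad/s.  Crank-pin speed |V_A| = rω = 0.55661 m/s, perpendicular to OA.
Rod angle: sinφ = −(r/L) sinθ ⇒ φ = -5.811°; ω_rod = −rω cosθ/√(L²−r²sin²θ) = -2.1393 rad/s.
V_P = V_A + ω_rod × AP, with AP = 0.1441 m along the rod.
Components: V_Px = −rω sinθ − a·ω_rod·sinφ = -0.2865 m/s;  V_Py = rω cosθ + a·ω_rod·cosφ = +0.18793 m/s.
|V_P| = √(V_Px² + V_Py²) = 0.34263 m/s.

0.343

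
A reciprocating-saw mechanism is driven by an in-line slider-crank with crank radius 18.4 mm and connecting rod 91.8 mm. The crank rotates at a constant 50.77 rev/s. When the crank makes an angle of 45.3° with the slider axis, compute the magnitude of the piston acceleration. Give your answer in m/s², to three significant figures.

ω = 2π·50.8 = 319 rad/s
x(θ) = r cosθ + √(L² − r² sin²θ); with ω constant, a = ω²·d²x/dθ².
d²x/dθ² = −r cosθ − r²(cos2θ)/√u − r⁴ sin²2θ/(4u^{3/2}),  u = L² − r² sin²θ = 0.00825619 m².
Substituting r = 0.0184 m, L = 0.0918 m, θ = 45.3°: d²x/dθ² = -0.012942 m.
a = ω²·d²x/dθ² = (319)²·(-0.012942) = -1316.9 m/s²;  |a| = 1316.9 m/s².

1320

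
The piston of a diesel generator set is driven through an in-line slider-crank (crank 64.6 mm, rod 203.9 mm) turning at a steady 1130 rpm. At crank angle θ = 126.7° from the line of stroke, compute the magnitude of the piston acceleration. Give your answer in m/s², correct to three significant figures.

ω = 2π·1130/60 = 118.3 rad/s
x(θ) = r cosθ + √(L² − r² sin²θ); with ω constant, a = ω²·d²x/dθ².
d²x/dθ² = −r cosθ − r²(cos2θ)/√u − r⁴ sin²2θ/(4u^{3/2}),  u = L² − r² sin²θ = 0.0388925 m².
Substituting r = 0.0646 m, L = 0.2039 m, θ = 126.7°: d²x/dθ² = +0.044131 m.
a = ω²·d²x/dθ² = (118.3)²·(+0.044131) = +617.95 m/s²;  |a| = 617.95 m/s².

618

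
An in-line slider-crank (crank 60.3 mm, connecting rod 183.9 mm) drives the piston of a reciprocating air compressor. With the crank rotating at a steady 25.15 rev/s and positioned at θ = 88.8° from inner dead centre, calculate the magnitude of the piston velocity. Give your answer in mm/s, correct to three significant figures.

9600

ω = 2π·25.1 = 158 rad/s
For an in-line slider-crank, x = r cosθ + √(L² − r² sin²θ), so v = −rω sinθ·[1 + r cosθ/√(L² − r² sin²θ)].
With r = 0.0603 m, L = 0.1839 m, θ = 88.8°: √(L² − r² sin²θ) = 0.17374 m.
v = −0.0603·158·0.99978·[1 + 0.0603·0.02094/0.17374] = -9.5959 m/s.
|v| = 9.5959 m/s = 9595.9 mm/s.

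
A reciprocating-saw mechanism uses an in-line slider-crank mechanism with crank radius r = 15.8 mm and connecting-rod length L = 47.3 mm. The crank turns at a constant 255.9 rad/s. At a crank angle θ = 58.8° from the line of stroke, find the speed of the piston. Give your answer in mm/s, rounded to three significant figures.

ω = 255.9 rad/s
For an in-line slider-crank, x = r cosθ + √(L² − r² sin²θ), so v = −rω sinθ·[1 + r cosθ/√(L² − r² sin²θ)].
With r = 0.0158 m, L = 0.0473 m, θ = 58.8°: √(L² − r² sin²θ) = 0.045328 m.
v = −0.0158·255.9·0.85536·[1 + 0.0158·0.51803/0.045328] = -4.0829 m/s.
|v| = 4.0829 m/s = 4082.9 mm/s.

4080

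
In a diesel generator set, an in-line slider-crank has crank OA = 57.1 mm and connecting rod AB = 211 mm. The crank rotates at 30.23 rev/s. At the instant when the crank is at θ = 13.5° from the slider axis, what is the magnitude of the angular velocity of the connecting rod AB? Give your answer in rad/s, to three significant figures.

50.1

ω = 189.9 rad/s (converted from 30.23 rev/s).
The rod makes angle φ with the slider axis where L sinφ = r sinθ; differentiating, L cosφ·φ̇ = r ω cosθ.
L cosφ = √(L² − r² sin²θ) = 0.21058 m.
|ω_rod| = r ω |cosθ| / √(L² − r² sin²θ) = 0.0571·189.9·0.97237/0.21058 = 50.081 rad/s.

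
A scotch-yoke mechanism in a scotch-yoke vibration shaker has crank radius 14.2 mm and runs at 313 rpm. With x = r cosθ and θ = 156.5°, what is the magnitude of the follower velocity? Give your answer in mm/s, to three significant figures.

ω = 32.78 rad/s (from 313 rpm).
x = r cosθ ⇒ ẋ = −rω sinθ.
|v| = rω|sinθ| = 0.0142·32.78·|sin 156.5°| = 0.18559 m/s = 185.59 mm/s.

186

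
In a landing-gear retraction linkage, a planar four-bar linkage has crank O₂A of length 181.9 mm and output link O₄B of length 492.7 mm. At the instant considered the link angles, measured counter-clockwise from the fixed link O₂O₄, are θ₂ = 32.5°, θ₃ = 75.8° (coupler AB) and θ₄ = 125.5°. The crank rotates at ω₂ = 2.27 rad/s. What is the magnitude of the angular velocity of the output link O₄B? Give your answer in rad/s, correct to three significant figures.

ω₂ = 2.27 rad/s
Differentiating the loop-closure r₂e^{iθ₂}+r₃e^{iθ₃}=r₁+r₄e^{iθ₄} gives r₂ω₂e^{iθ₂}+r₃ω₃e^{iθ₃}=r₄ω₄e^{iθ₄}.
Eliminating the other unknown: ω₄ = r₂ω₂ sin(θ₂−θ₃) / [r₄ sin(θ₄−θ₃)].
Numerator sine = -0.68582; denominator sine = +0.76267.
Result = 0.1819·2.27·(-0.68582) / (0.4927·(+0.76267)) = -0.75361 rad/s; magnitude 0.75361 rad/s.

0.754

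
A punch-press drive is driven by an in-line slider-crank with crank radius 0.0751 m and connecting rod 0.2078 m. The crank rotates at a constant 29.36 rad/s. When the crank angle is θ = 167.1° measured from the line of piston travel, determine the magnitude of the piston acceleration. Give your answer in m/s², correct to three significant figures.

ω = 29.36 rad/s
x(θ) = r cosθ + √(L² − r² sin²θ); with ω constant, a = ω²·d²x/dθ².
d²x/dθ² = −r cosθ − r²(cos2θ)/√u − r⁴ sin²2θ/(4u^{3/2}),  u = L² − r² sin²θ = 0.0428997 m².
Substituting r = 0.0751 m, L = 0.2078 m, θ = 167.1°: d²x/dθ² = +0.048519 m.
a = ω²·d²x/dθ² = (29.36)²·(+0.048519) = +41.824 m/s²;  |a| = 41.824 m/s².

41.8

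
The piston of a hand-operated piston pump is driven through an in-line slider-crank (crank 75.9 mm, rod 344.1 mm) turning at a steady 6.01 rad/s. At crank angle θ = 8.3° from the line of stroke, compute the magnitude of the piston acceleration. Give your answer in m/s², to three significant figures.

ω = 6.01 rad/s
x(θ) = r cosθ + √(L² − r² sin²θ); with ω constant, a = ω²·d²x/dθ².
d²x/dθ² = −r cosθ − r²(cos2θ)/√u − r⁴ sin²2θ/(4u^{3/2}),  u = L² − r² sin²θ = 0.118285 m².
Substituting r = 0.0759 m, L = 0.3441 m, θ = 8.3°: d²x/dθ² = -0.091174 m.
a = ω²·d²x/dθ² = (6.01)²·(-0.091174) = -3.2932 m/s²;  |a| = 3.2932 m/s².

3.29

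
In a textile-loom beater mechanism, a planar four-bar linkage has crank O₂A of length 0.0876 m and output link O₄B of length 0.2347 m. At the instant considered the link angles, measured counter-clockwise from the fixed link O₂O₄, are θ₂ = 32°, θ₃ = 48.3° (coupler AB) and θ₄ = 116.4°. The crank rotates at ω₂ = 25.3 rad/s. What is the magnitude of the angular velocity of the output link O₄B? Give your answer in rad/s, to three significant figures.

ω₂ = 25.3 rad/s
Differentiating the loop-closure r₂e^{iθ₂}+r₃e^{iθ₃}=r₁+r₄e^{iθ₄} gives r₂ω₂e^{iθ₂}+r₃ω₃e^{iθ₃}=r₄ω₄e^{iθ₄}.
Eliminating the other unknown: ω₄ = r₂ω₂ sin(θ₂−θ₃) / [r₄ sin(θ₄−θ₃)].
Numerator sine = -0.28067; denominator sine = +0.92784.
Result = 0.0876·25.3·(-0.28067) / (0.2347·(+0.92784)) = -2.8565 rad/s; magnitude 2.8565 rad/s.

2.86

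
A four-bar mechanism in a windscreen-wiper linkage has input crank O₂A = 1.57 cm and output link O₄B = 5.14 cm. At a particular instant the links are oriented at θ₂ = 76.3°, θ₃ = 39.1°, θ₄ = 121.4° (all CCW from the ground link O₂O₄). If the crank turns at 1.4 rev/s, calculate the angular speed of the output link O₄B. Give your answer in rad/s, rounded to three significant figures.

1.64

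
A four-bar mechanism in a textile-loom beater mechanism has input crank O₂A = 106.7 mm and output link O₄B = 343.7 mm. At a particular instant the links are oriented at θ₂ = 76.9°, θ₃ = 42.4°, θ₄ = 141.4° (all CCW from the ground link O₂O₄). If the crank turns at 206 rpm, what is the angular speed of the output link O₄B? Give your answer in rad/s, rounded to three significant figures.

ω₂ = 21.57 rad/s (from 206 rpm).
Differentiating the loop-closure r₂e^{iθ₂}+r₃e^{iθ₃}=r₁+r₄e^{iθ₄} gives r₂ω₂e^{iθ₂}+r₃ω₃e^{iθ₃}=r₄ω₄e^{iθ₄}.
Eliminating the other unknown: ω₄ = r₂ω₂ sin(θ₂−θ₃) / [r₄ sin(θ₄−θ₃)].
Numerator sine = +0.56641; denominator sine = +0.98769.
Result = 0.1067·21.57·(+0.56641) / (0.3437·(+0.98769)) = +3.8405 rad/s; magnitude 3.8405 rad/s.

3.84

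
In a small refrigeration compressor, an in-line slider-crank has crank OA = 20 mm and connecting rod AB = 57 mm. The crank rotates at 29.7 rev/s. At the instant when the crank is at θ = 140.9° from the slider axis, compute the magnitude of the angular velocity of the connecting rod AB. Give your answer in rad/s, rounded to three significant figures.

52.1

ω = 186.6 rad/s (converted from 29.7 rev/s).
The rod makes angle φ with the slider axis where L sinφ = r sinθ; differentiating, L cosφ·φ̇ = r ω cosθ.
L cosφ = √(L² − r² sin²θ) = 0.055587 m.
|ω_rod| = r ω |cosθ| / √(L² − r² sin²θ) = 0.02·186.6·0.77605/0.055587 = 52.105 rad/s.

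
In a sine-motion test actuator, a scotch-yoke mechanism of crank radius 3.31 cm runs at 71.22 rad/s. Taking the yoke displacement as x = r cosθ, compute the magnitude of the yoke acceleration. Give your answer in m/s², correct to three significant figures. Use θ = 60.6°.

ω = 71.22 rad/s
x = r cosθ ⇒ ẍ = −rω² cosθ (ω constant).
|a| = rω²|cosθ| = 0.0331·(71.22)²·|cos 60.6°| = 82.419 m/s².

82.4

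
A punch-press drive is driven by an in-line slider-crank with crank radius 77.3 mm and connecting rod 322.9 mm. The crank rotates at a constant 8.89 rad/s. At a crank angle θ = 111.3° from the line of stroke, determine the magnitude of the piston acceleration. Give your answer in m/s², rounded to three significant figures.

3.31

ω = 8.89 rad/s
x(θ) = r cosθ + √(L² − r² sin²θ); with ω constant, a = ω²·d²x/dθ².
d²x/dθ² = −r cosθ − r²(cos2θ)/√u − r⁴ sin²2θ/(4u^{3/2}),  u = L² − r² sin²θ = 0.0990776 m².
Substituting r = 0.0773 m, L = 0.3229 m, θ = 111.3°: d²x/dθ² = +0.041922 m.
a = ω²·d²x/dθ² = (8.89)²·(+0.041922) = +3.3132 m/s²;  |a| = 3.3132 m/s².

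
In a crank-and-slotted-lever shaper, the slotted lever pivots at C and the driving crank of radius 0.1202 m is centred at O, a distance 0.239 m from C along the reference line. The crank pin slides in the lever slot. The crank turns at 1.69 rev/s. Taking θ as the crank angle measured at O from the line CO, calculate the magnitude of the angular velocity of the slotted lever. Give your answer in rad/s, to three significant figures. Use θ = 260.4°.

1.65

ω = 10.62 rad/s (from 1.69 rev/s).
Crank pin A relative to C: A = (d + r cosθ, r sinθ); lever angle φ = atan2(r sinθ, d + r cosθ).
Differentiating tanφ: φ̇ = rω(d cosθ + r)/(d² + r² + 2dr cosθ).
d² + r² + 2dr cosθ = |CA|² = 0.0619872 m²;  d cosθ + r = +0.080342 m.
|ω_lever| = |0.1202·10.62·+0.080342| / 0.0619872 = 1.6543 rad/s.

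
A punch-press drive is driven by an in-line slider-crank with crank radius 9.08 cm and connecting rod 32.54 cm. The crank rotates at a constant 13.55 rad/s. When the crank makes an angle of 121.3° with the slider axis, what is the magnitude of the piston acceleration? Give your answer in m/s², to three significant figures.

10.8

ω = 13.55 rad/s
x(θ) = r cosθ + √(L² − r² sin²θ); with ω constant, a = ω²·d²x/dθ².
d²x/dθ² = −r cosθ − r²(cos2θ)/√u − r⁴ sin²2θ/(4u^{3/2}),  u = L² − r² sin²θ = 0.0998657 m².
Substituting r = 0.0908 m, L = 0.3254 m, θ = 121.3°: d²x/dθ² = +0.058754 m.
a = ω²·d²x/dθ² = (13.55)²·(+0.058754) = +10.787 m/s²;  |a| = 10.787 m/s².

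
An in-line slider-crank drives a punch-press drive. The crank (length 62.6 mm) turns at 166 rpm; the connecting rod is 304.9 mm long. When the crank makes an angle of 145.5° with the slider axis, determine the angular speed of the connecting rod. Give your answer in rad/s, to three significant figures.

2.96

ω = 17.38 rad/s (converted from 166 rpm).
The rod makes angle φ with the slider axis where L sinφ = r sinθ; differentiating, L cosφ·φ̇ = r ω cosθ.
L cosφ = √(L² − r² sin²θ) = 0.30283 m.
|ω_rod| = r ω |cosθ| / √(L² − r² sin²θ) = 0.0626·17.38·0.82413/0.30283 = 2.9614 rad/s.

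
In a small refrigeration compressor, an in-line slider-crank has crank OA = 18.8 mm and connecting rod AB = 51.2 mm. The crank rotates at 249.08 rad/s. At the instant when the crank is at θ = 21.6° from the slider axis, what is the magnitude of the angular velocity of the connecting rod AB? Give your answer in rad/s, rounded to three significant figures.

ω = 249.1 rad/s
The rod makes angle φ with the slider axis where L sinφ = r sinθ; differentiating, L cosφ·φ̇ = r ω cosθ.
L cosφ = √(L² − r² sin²θ) = 0.05073 m.
|ω_rod| = r ω |cosθ| / √(L² − r² sin²θ) = 0.0188·249.1·0.92978/0.05073 = 85.824 rad/s.

85.8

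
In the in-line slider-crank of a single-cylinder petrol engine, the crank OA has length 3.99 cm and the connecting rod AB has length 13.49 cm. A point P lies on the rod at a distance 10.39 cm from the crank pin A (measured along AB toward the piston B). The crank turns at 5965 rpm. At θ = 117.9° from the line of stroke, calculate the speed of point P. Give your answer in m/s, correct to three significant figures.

19.8

ω = 624.7 rad/s.  Crank-pin speed |V_A| = rω = 24.924 m/s, perpendicular to OA.
Rod angle: sinφ = −(r/L) sinθ ⇒ φ = -15.153°; ω_rod = −rω cosθ/√(L²−r²sin²θ) = +89.567 rad/s.
V_P = V_A + ω_rod × AP, with AP = 0.1039 m along the rod.
Components: V_Px = −rω sinθ − a·ω_rod·sinφ = -19.594 m/s;  V_Py = rω cosθ + a·ω_rod·cosφ = -2.68 m/s.
|V_P| = √(V_Px² + V_Py²) = 19.777 m/s.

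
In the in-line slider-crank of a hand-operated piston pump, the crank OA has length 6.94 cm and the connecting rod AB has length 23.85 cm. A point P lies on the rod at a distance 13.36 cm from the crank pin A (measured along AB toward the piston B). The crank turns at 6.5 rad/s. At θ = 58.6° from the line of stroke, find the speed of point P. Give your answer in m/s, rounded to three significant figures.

ω = 6.5 rad/s.  Crank-pin speed |V_A| = rω = 0.4511 m/s, perpendicular to OA.
Rod angle: sinφ = −(r/L) sinθ ⇒ φ = -14.381°; ω_rod = −rω cosθ/√(L²−r²sin²θ) = -1.0173 rad/s.
V_P = V_A + ω_rod × AP, with AP = 0.1336 m along the rod.
Components: V_Px = −rω sinθ − a·ω_rod·sinφ = -0.41879 m/s;  V_Py = rω cosθ + a·ω_rod·cosφ = +0.10337 m/s.
|V_P| = √(V_Px² + V_Py²) = 0.43136 m/s.

0.431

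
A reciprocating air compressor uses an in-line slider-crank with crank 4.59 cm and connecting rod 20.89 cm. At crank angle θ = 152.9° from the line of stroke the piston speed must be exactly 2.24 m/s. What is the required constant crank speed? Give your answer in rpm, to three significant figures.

For an in-line slider-crank, |v_piston| = rω|sinθ|·[1 + r cosθ/√(L² − r² sin²θ)].
With r = 0.0459 m, L = 0.2089 m, θ = 152.9°: the bracketed kinematic factor |dx/dθ| = 0.016799 m.
ω = v/|dx/dθ| = 2.24/0.016799 = 133.34 rad/s.
N = 60ω/(2π) = 1273.3 rpm.

1270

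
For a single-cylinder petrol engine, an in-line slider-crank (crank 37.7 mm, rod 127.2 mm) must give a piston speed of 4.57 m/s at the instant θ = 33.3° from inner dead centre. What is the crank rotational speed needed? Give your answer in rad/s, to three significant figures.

176

For an in-line slider-crank, |v_piston| = rω|sinθ|·[1 + r cosθ/√(L² − r² sin²θ)].
With r = 0.0377 m, L = 0.1272 m, θ = 33.3°: the bracketed kinematic factor |dx/dθ| = 0.025895 m.
ω = v/|dx/dθ| = 4.57/0.025895 = 176.48 rad/s.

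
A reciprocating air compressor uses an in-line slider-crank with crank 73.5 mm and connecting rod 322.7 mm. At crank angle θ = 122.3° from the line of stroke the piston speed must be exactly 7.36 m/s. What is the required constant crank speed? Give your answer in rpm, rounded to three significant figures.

1290

For an in-line slider-crank, |v_piston| = rω|sinθ|·[1 + r cosθ/√(L² − r² sin²θ)].
With r = 0.0735 m, L = 0.3227 m, θ = 122.3°: the bracketed kinematic factor |dx/dθ| = 0.054421 m.
ω = v/|dx/dθ| = 7.36/0.054421 = 135.24 rad/s.
N = 60ω/(2π) = 1291.5 rpm.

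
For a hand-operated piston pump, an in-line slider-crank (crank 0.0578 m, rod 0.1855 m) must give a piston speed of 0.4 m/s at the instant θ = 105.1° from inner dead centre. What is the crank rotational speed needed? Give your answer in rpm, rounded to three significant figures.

74.8

For an in-line slider-crank, |v_piston| = rω|sinθ|·[1 + r cosθ/√(L² − r² sin²θ)].
With r = 0.0578 m, L = 0.1855 m, θ = 105.1°: the bracketed kinematic factor |dx/dθ| = 0.051055 m.
ω = v/|dx/dθ| = 0.4/0.051055 = 7.8347 rad/s.
N = 60ω/(2π) = 74.816 rpm.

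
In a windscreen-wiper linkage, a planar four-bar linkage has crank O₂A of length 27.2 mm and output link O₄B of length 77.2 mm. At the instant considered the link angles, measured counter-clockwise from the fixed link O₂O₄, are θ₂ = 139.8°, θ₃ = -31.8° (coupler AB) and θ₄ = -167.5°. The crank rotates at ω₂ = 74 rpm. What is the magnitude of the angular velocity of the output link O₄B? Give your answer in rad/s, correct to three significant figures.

ω₂ = 7.749 rad/s (from 74 rpm).
Differentiating the loop-closure r₂e^{iθ₂}+r₃e^{iθ₃}=r₁+r₄e^{iθ₄} gives r₂ω₂e^{iθ₂}+r₃ω₃e^{iθ₃}=r₄ω₄e^{iθ₄}.
Eliminating the other unknown: ω₄ = r₂ω₂ sin(θ₂−θ₃) / [r₄ sin(θ₄−θ₃)].
Numerator sine = +0.14608; denominator sine = -0.69842.
Result = 0.0272·7.749·(+0.14608) / (0.0772·(-0.69842)) = -0.57108 rad/s; magnitude 0.57108 rad/s.

0.571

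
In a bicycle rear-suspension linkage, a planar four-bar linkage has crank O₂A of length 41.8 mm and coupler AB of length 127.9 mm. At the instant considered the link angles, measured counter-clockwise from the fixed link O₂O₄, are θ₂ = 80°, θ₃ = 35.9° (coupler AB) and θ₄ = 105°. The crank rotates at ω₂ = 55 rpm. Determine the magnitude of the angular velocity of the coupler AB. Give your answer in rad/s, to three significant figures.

ω₂ = 5.76 rad/s (from 55 rpm).
Differentiating the loop-closure r₂e^{iθ₂}+r₃e^{iθ₃}=r₁+r₄e^{iθ₄} gives r₂ω₂e^{iθ₂}+r₃ω₃e^{iθ₃}=r₄ω₄e^{iθ₄}.
Eliminating the other unknown: ω₃ = r₂ω₂ sin(θ₄−θ₂) / [r₃ sin(θ₃−θ₄)].
Numerator sine = +0.42262; denominator sine = -0.93420.
Result = 0.0418·5.76·(+0.42262) / (0.1279·(-0.93420)) = -0.85154 rad/s; magnitude 0.85154 rad/s.

0.852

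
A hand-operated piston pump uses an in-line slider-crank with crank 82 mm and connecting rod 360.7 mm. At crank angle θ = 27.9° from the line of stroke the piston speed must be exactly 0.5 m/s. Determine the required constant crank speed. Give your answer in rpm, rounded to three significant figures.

For an in-line slider-crank, |v_piston| = rω|sinθ|·[1 + r cosθ/√(L² − r² sin²θ)].
With r = 0.082 m, L = 0.3607 m, θ = 27.9°: the bracketed kinematic factor |dx/dθ| = 0.046123 m.
ω = v/|dx/dθ| = 0.5/0.046123 = 10.841 rad/s.
N = 60ω/(2π) = 103.52 rpm.

104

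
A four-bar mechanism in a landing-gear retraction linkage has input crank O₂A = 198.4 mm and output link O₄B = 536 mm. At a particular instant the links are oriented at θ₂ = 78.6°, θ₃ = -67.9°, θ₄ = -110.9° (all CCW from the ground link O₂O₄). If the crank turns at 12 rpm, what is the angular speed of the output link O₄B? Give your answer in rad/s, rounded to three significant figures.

0.376

ω₂ = 1.257 rad/s (from 12 rpm).
Differentiating the loop-closure r₂e^{iθ₂}+r₃e^{iθ₃}=r₁+r₄e^{iθ₄} gives r₂ω₂e^{iθ₂}+r₃ω₃e^{iθ₃}=r₄ω₄e^{iθ₄}.
Eliminating the other unknown: ω₄ = r₂ω₂ sin(θ₂−θ₃) / [r₄ sin(θ₄−θ₃)].
Numerator sine = +0.55194; denominator sine = -0.68200.
Result = 0.1984·1.257·(+0.55194) / (0.536·(-0.68200)) = -0.37644 rad/s; magnitude 0.37644 rad/s.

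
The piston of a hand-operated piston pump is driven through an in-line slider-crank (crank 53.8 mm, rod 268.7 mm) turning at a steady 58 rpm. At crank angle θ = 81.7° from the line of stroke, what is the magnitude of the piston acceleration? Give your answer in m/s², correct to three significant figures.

0.102

ω = 2π·58/60 = 6.074 rad/s
x(θ) = r cosθ + √(L² − r² sin²θ); with ω constant, a = ω²·d²x/dθ².
d²x/dθ² = −r cosθ − r²(cos2θ)/√u − r⁴ sin²2θ/(4u^{3/2}),  u = L² − r² sin²θ = 0.0693656 m².
Substituting r = 0.0538 m, L = 0.2687 m, θ = 81.7°: d²x/dθ² = +0.0027561 m.
a = ω²·d²x/dθ² = (6.074)²·(+0.0027561) = +0.10167 m/s²;  |a| = 0.10167 m/s².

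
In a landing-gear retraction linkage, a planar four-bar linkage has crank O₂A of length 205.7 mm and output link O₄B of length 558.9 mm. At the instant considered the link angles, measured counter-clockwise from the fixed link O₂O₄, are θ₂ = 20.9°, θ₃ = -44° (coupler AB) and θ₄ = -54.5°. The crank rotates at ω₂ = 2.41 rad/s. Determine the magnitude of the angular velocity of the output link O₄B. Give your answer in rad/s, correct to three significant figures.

ω₂ = 2.41 rad/s
Differentiating the loop-closure r₂e^{iθ₂}+r₃e^{iθ₃}=r₁+r₄e^{iθ₄} gives r₂ω₂e^{iθ₂}+r₃ω₃e^{iθ₃}=r₄ω₄e^{iθ₄}.
Eliminating the other unknown: ω₄ = r₂ω₂ sin(θ₂−θ₃) / [r₄ sin(θ₄−θ₃)].
Numerator sine = +0.90557; denominator sine = -0.18224.
Result = 0.2057·2.41·(+0.90557) / (0.5589·(-0.18224)) = -4.4076 rad/s; magnitude 4.4076 rad/s.

4.41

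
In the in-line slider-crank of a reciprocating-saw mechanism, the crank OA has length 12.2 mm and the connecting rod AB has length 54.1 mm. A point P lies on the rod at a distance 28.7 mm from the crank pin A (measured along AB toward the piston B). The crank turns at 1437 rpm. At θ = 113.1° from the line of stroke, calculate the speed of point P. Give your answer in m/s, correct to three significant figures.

ω = 150.5 rad/s.  Crank-pin speed |V_A| = rω = 1.8359 m/s, perpendicular to OA.
Rod angle: sinφ = −(r/L) sinθ ⇒ φ = -11.972°; ω_rod = −rω cosθ/√(L²−r²sin²θ) = +13.61 rad/s.
V_P = V_A + ω_rod × AP, with AP = 0.0287 m along the rod.
Components: V_Px = −rω sinθ − a·ω_rod·sinφ = -1.6077 m/s;  V_Py = rω cosθ + a·ω_rod·cosφ = -0.33817 m/s.
|V_P| = √(V_Px² + V_Py²) = 1.6428 m/s.

1.64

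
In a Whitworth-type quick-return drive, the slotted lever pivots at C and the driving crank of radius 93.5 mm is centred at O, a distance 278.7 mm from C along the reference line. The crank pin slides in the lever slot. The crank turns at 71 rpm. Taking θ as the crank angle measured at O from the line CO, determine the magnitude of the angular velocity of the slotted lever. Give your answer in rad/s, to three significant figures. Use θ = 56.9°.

1.49

ω = 7.435 rad/s (from 71 rpm).
Crank pin A relative to C: A = (d + r cosθ, r sinθ); lever angle φ = atan2(r sinθ, d + r cosθ).
Differentiating tanφ: φ̇ = rω(d cosθ + r)/(d² + r² + 2dr cosθ).
d² + r² + 2dr cosθ = |CA|² = 0.114877 m²;  d cosθ + r = +0.2457 m.
|ω_lever| = |0.0935·7.435·+0.2457| / 0.114877 = 1.4869 rad/s.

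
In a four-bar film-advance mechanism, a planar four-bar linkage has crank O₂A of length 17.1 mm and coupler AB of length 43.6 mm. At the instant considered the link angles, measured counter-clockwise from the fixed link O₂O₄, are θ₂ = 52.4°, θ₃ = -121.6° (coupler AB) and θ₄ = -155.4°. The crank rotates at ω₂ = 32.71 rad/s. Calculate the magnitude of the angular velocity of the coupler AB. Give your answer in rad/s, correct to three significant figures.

10.8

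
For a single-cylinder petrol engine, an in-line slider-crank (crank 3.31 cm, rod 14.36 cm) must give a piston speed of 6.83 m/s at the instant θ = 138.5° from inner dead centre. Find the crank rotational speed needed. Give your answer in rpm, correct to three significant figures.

For an in-line slider-crank, |v_piston| = rω|sinθ|·[1 + r cosθ/√(L² − r² sin²θ)].
With r = 0.0331 m, L = 0.1436 m, θ = 138.5°: the bracketed kinematic factor |dx/dθ| = 0.018101 m.
ω = v/|dx/dθ| = 6.83/0.018101 = 377.32 rad/s.
N = 60ω/(2π) = 3603.1 rpm.

3600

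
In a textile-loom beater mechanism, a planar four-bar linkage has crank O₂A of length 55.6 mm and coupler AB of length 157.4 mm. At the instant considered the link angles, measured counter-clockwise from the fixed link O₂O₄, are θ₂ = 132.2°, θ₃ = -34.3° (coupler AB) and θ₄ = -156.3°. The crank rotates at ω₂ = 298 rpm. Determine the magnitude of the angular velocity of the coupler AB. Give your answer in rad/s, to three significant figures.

12.3

ω₂ = 31.21 rad/s (from 298 rpm).
Differentiating the loop-closure r₂e^{iθ₂}+r₃e^{iθ₃}=r₁+r₄e^{iθ₄} gives r₂ω₂e^{iθ₂}+r₃ω₃e^{iθ₃}=r₄ω₄e^{iθ₄}.
Eliminating the other unknown: ω₃ = r₂ω₂ sin(θ₄−θ₂) / [r₃ sin(θ₃−θ₄)].
Numerator sine = +0.94832; denominator sine = +0.84805.
Result = 0.0556·31.21·(+0.94832) / (0.1574·(+0.84805)) = +12.327 rad/s; magnitude 12.327 rad/s.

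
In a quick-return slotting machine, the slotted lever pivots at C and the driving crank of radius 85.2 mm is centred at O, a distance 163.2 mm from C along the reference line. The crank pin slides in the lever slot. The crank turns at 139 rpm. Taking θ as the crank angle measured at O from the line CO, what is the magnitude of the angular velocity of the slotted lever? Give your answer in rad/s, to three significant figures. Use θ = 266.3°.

2.88

ω = 14.56 rad/s (from 139 rpm).
Crank pin A relative to C: A = (d + r cosθ, r sinθ); lever angle φ = atan2(r sinθ, d + r cosθ).
Differentiating tanφ: φ̇ = rω(d cosθ + r)/(d² + r² + 2dr cosθ).
d² + r² + 2dr cosθ = |CA|² = 0.0320987 m²;  d cosθ + r = +0.074668 m.
|ω_lever| = |0.0852·14.56·+0.074668| / 0.0320987 = 2.8849 rad/s.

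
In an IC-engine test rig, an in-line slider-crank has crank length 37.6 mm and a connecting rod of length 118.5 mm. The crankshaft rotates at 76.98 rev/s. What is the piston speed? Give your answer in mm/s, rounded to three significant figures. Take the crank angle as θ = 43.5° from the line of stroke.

ω = 2π·77 = 483.7 rad/s
For an in-line slider-crank, x = r cosθ + √(L² − r² sin²θ), so v = −rω sinθ·[1 + r cosθ/√(L² − r² sin²θ)].
With r = 0.0376 m, L = 0.1185 m, θ = 43.5°: √(L² − r² sin²θ) = 0.11564 m.
v = −0.0376·483.7·0.68835·[1 + 0.0376·0.72537/0.11564] = -15.471 m/s.
|v| = 15.471 m/s = 15471 mm/s.

15500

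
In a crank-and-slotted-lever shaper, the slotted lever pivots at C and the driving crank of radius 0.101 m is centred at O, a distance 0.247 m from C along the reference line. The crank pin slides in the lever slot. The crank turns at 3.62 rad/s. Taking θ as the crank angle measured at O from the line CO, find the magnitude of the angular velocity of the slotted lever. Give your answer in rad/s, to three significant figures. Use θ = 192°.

2.29

ω = 3.62 rad/s
Crank pin A relative to C: A = (d + r cosθ, r sinθ); lever angle φ = atan2(r sinθ, d + r cosθ).
Differentiating tanφ: φ̇ = rω(d cosθ + r)/(d² + r² + 2dr cosθ).
d² + r² + 2dr cosθ = |CA|² = 0.0224063 m²;  d cosθ + r = -0.1406 m.
|ω_lever| = |0.101·3.62·-0.1406| / 0.0224063 = 2.2943 rad/s.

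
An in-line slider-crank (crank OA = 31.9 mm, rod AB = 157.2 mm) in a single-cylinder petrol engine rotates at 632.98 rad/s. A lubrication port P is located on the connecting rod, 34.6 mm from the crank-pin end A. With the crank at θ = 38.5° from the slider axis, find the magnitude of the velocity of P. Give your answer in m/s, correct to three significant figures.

17.9

ω = 633 rad/s.  Crank-pin speed |V_A| = rω = 20.192 m/s, perpendicular to OA.
Rod angle: sinφ = −(r/L) sinθ ⇒ φ = -7.257°; ω_rod = −rω cosθ/√(L²−r²sin²θ) = -101.34 rad/s.
V_P = V_A + ω_rod × AP, with AP = 0.0346 m along the rod.
Components: V_Px = −rω sinθ − a·ω_rod·sinφ = -13.013 m/s;  V_Py = rω cosθ + a·ω_rod·cosφ = +12.324 m/s.
|V_P| = √(V_Px² + V_Py²) = 17.923 m/s.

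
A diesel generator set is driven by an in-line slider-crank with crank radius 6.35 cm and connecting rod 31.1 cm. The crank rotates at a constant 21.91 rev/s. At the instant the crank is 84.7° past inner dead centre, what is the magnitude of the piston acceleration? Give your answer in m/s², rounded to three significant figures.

ω = 2π·21.9 = 137.7 rad/s
x(θ) = r cosθ + √(L² − r² sin²θ); with ω constant, a = ω²·d²x/dθ².
d²x/dθ² = −r cosθ − r²(cos2θ)/√u − r⁴ sin²2θ/(4u^{3/2}),  u = L² − r² sin²θ = 0.0927232 m².
Substituting r = 0.0635 m, L = 0.311 m, θ = 84.7°: d²x/dθ² = +0.0071456 m.
a = ω²·d²x/dθ² = (137.7)²·(+0.0071456) = +135.42 m/s²;  |a| = 135.42 m/s².

135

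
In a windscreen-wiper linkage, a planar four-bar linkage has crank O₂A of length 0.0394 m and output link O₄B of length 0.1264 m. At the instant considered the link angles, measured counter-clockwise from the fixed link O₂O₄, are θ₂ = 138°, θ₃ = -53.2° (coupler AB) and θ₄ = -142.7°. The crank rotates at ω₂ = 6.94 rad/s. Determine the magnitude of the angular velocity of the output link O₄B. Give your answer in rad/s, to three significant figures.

ω₂ = 6.94 rad/s
Differentiating the loop-closure r₂e^{iθ₂}+r₃e^{iθ₃}=r₁+r₄e^{iθ₄} gives r₂ω₂e^{iθ₂}+r₃ω₃e^{iθ₃}=r₄ω₄e^{iθ₄}.
Eliminating the other unknown: ω₄ = r₂ω₂ sin(θ₂−θ₃) / [r₄ sin(θ₄−θ₃)].
Numerator sine = -0.19423; denominator sine = -0.99996.
Result = 0.0394·6.94·(-0.19423) / (0.1264·(-0.99996)) = +0.4202 rad/s; magnitude 0.4202 rad/s.

0.420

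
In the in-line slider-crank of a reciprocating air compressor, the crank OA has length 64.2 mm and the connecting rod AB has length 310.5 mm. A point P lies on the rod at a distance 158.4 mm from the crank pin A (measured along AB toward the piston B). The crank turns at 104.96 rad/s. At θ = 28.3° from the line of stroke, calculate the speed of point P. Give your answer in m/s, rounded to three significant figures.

4.54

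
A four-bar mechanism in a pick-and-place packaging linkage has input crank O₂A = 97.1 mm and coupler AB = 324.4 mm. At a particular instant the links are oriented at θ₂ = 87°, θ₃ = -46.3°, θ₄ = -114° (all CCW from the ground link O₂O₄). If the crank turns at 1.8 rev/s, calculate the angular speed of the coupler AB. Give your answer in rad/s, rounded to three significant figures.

1.31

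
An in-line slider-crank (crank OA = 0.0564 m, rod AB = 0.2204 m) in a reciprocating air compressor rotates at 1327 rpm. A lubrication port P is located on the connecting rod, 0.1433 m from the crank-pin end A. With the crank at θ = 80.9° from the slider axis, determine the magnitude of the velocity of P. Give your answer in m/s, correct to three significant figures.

ω = 139 rad/s.  Crank-pin speed |V_A| = rω = 7.8375 m/s, perpendicular to OA.
Rod angle: sinφ = −(r/L) sinθ ⇒ φ = -14.636°; ω_rod = −rω cosθ/√(L²−r²sin²θ) = -5.8128 rad/s.
V_P = V_A + ω_rod × AP, with AP = 0.1433 m along the rod.
Components: V_Px = −rω sinθ − a·ω_rod·sinφ = -7.9493 m/s;  V_Py = rω cosθ + a·ω_rod·cosφ = +0.43362 m/s.
|V_P| = √(V_Px² + V_Py²) = 7.9612 m/s.

7.96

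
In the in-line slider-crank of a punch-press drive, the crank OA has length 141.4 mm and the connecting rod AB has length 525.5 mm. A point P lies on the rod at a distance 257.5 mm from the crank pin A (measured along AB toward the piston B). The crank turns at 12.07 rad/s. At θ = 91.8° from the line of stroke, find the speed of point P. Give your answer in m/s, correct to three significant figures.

1.70

ω = 12.07 rad/s.  Crank-pin speed |V_A| = rω = 1.7067 m/s, perpendicular to OA.
Rod angle: sinφ = −(r/L) sinθ ⇒ φ = -15.601°; ω_rod = −rω cosθ/√(L²−r²sin²θ) = +0.10592 rad/s.
V_P = V_A + ω_rod × AP, with AP = 0.2575 m along the rod.
Components: V_Px = −rω sinθ − a·ω_rod·sinφ = -1.6985 m/s;  V_Py = rω cosθ + a·ω_rod·cosφ = -0.02734 m/s.
|V_P| = √(V_Px² + V_Py²) = 1.6987 m/s.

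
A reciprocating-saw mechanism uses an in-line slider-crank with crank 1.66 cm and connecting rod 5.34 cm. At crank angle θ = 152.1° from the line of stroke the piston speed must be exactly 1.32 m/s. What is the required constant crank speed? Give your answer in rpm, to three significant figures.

2250

For an in-line slider-crank, |v_piston| = rω|sinθ|·[1 + r cosθ/√(L² − r² sin²θ)].
With r = 0.0166 m, L = 0.0534 m, θ = 152.1°: the bracketed kinematic factor |dx/dθ| = 0.0056107 m.
ω = v/|dx/dθ| = 1.32/0.0056107 = 235.26 rad/s.
N = 60ω/(2π) = 2246.6 rpm.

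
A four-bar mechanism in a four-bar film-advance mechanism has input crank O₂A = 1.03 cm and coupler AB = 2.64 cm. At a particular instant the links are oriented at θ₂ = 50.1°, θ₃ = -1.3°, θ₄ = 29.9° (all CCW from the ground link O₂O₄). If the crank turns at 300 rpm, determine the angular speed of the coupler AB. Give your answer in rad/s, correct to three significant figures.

8.17

ω₂ = 31.42 rad/s (from 300 rpm).
Differentiating the loop-closure r₂e^{iθ₂}+r₃e^{iθ₃}=r₁+r₄e^{iθ₄} gives r₂ω₂e^{iθ₂}+r₃ω₃e^{iθ₃}=r₄ω₄e^{iθ₄}.
Eliminating the other unknown: ω₃ = r₂ω₂ sin(θ₄−θ₂) / [r₃ sin(θ₃−θ₄)].
Numerator sine = -0.34530; denominator sine = -0.51803.
Result = 0.0103·31.42·(-0.34530) / (0.0264·(-0.51803)) = +8.1701 rad/s; magnitude 8.1701 rad/s.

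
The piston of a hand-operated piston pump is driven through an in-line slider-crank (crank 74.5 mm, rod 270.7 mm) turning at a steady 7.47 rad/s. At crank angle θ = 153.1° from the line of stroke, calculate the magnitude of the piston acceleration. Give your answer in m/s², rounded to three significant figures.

ω = 7.47 rad/s
x(θ) = r cosθ + √(L² − r² sin²θ); with ω constant, a = ω²·d²x/dθ².
d²x/dθ² = −r cosθ − r²(cos2θ)/√u − r⁴ sin²2θ/(4u^{3/2}),  u = L² − r² sin²θ = 0.0721424 m².
Substituting r = 0.0745 m, L = 0.2707 m, θ = 153.1°: d²x/dθ² = +0.053976 m.
a = ω²·d²x/dθ² = (7.47)²·(+0.053976) = +3.0119 m/s²;  |a| = 3.0119 m/s².

3.01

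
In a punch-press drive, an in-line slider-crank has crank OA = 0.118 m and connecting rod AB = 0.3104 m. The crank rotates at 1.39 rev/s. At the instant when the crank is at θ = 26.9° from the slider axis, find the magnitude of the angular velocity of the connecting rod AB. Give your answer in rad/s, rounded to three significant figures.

3.01

ω = 8.734 rad/s (converted from 1.39 rev/s).
The rod makes angle φ with the slider axis where L sinφ = r sinθ; differentiating, L cosφ·φ̇ = r ω cosθ.
L cosφ = √(L² − r² sin²θ) = 0.30577 m.
|ω_rod| = r ω |cosθ| / √(L² − r² sin²θ) = 0.118·8.734·0.89180/0.30577 = 3.0057 rad/s.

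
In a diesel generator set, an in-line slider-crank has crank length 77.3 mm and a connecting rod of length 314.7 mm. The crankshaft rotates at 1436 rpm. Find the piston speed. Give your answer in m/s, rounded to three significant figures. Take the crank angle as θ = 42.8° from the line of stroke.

ω = 2π·1436/60 = 150.4 rad/s
For an in-line slider-crank, x = r cosθ + √(L² − r² sin²θ), so v = −rω sinθ·[1 + r cosθ/√(L² − r² sin²θ)].
With r = 0.0773 m, L = 0.3147 m, θ = 42.8°: √(L² − r² sin²θ) = 0.31029 m.
v = −0.0773·150.4·0.67944·[1 + 0.0773·0.73373/0.31029] = -9.3416 m/s.
|v| = 9.3416 m/s.

9.34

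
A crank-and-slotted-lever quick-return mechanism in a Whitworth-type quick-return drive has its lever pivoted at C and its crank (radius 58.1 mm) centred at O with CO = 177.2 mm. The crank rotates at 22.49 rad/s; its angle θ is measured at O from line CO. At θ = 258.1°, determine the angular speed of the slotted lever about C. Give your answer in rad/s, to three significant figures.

ω = 22.49 rad/s
Crank pin A relative to C: A = (d + r cosθ, r sinθ); lever angle φ = atan2(r sinθ, d + r cosθ).
Differentiating tanφ: φ̇ = rω(d cosθ + r)/(d² + r² + 2dr cosθ).
d² + r² + 2dr cosθ = |CA|² = 0.0305296 m²;  d cosθ + r = +0.021561 m.
|ω_lever| = |0.0581·22.49·+0.021561| / 0.0305296 = 0.9228 rad/s.

0.923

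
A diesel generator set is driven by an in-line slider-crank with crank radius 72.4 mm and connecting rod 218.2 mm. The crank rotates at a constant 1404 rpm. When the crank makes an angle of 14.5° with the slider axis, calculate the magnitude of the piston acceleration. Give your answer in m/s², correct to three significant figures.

ω = 2π·1404/60 = 147 rad/s
x(θ) = r cosθ + √(L² − r² sin²θ); with ω constant, a = ω²·d²x/dθ².
d²x/dθ² = −r cosθ − r²(cos2θ)/√u − r⁴ sin²2θ/(4u^{3/2}),  u = L² − r² sin²θ = 0.0472826 m².
Substituting r = 0.0724 m, L = 0.2182 m, θ = 14.5°: d²x/dθ² = -0.091335 m.
a = ω²·d²x/dθ² = (147)²·(-0.091335) = -1974.4 m/s²;  |a| = 1974.4 m/s².

1970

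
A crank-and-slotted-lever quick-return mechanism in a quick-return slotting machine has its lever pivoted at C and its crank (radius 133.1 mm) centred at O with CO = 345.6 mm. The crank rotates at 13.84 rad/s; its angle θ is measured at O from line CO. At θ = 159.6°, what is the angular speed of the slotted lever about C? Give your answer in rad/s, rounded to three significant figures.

6.90

ω = 13.84 rad/s
Crank pin A relative to C: A = (d + r cosθ, r sinθ); lever angle φ = atan2(r sinθ, d + r cosθ).
Differentiating tanφ: φ̇ = rω(d cosθ + r)/(d² + r² + 2dr cosθ).
d² + r² + 2dr cosθ = |CA|² = 0.0509262 m²;  d cosθ + r = -0.19082 m.
|ω_lever| = |0.1331·13.84·-0.19082| / 0.0509262 = 6.9025 rad/s.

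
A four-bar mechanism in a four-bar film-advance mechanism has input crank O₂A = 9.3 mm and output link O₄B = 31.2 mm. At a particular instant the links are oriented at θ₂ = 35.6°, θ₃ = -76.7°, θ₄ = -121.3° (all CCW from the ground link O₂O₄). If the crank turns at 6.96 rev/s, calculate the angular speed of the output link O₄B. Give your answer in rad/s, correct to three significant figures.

17.2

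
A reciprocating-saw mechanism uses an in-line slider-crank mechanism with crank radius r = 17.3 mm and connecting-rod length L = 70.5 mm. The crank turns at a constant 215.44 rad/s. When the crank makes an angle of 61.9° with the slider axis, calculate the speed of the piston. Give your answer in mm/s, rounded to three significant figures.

3680

ω = 215.4 rad/s
For an in-line slider-crank, x = r cosθ + √(L² − r² sin²θ), so v = −rω sinθ·[1 + r cosθ/√(L² − r² sin²θ)].
With r = 0.0173 m, L = 0.0705 m, θ = 61.9°: √(L² − r² sin²θ) = 0.068828 m.
v = −0.0173·215.4·0.88213·[1 + 0.0173·0.47101/0.068828] = -3.677 m/s.
|v| = 3.677 m/s = 3677 mm/s.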